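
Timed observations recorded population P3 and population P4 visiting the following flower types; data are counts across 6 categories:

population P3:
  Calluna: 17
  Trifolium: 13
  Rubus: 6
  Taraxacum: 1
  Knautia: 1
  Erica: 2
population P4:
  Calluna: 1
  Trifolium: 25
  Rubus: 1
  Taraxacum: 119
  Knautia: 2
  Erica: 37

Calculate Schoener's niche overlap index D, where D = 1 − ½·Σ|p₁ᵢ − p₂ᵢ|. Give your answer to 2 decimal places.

Proportions for population P3 (n=40): 17/40=0.4250, 13/40=0.3250, 6/40=0.1500, 1/40=0.0250, 1/40=0.0250, 2/40=0.0500
Proportions for population P4 (n=185): 1/185=0.0054, 25/185=0.1351, 1/185=0.0054, 119/185=0.6432, 2/185=0.0108, 37/185=0.2000
Σ|p₁ᵢ − p₂ᵢ| = 0.4196 + 0.1899 + 0.1446 + 0.6182 + 0.0142 + 0.1500 = 1.5365
D = 1 − ½ × 1.5365 = 1 − 0.76825 = 0.23175

0.23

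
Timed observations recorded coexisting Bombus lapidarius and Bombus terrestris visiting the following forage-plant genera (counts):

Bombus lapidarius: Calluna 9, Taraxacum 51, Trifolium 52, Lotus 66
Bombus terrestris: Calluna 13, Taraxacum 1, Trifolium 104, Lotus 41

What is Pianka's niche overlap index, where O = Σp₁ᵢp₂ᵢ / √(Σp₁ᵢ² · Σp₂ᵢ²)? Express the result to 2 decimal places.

Proportions for Bombus lapidarius (n=178): 9/178=0.0506, 51/178=0.2865, 52/178=0.2921, 66/178=0.3708
Proportions for Bombus terrestris (n=159): 13/159=0.0818, 1/159=0.0063, 104/159=0.6541, 41/159=0.2579
Σ p₁ᵢp₂ᵢ = 0.004139 + 0.001805 + 0.191063 + 0.095629 = 0.292636
Σp_1ᵢ² = 0.0506² + 0.2865² + 0.2921² + 0.3708² = 0.002560 + 0.082082 + 0.085322 + 0.137493 = 0.307457
Σp_2ᵢ² = 0.0818² + 0.0063² + 0.6541² + 0.2579² = 0.006691 + 0.000040 + 0.427847 + 0.066512 = 0.501090
O = 0.292636 / √(0.307457 × 0.501090) = 0.292636 / 0.3925094 = 0.7456

0.75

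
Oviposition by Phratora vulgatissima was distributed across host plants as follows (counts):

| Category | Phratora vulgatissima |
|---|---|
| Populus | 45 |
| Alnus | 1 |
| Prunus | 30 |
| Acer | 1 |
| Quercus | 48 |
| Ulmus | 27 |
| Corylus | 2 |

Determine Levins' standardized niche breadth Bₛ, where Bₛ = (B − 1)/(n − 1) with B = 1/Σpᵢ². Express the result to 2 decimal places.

0.50

Proportions for Phratora vulgatissima (n=154): 45/154=0.2922, 1/154=0.0065, 30/154=0.1948, 1/154=0.0065, 48/154=0.3117, 27/154=0.1753, 2/154=0.0130
Σpᵢ² = 0.2922² + 0.0065² + 0.1948² + 0.0065² + 0.3117² + 0.1753² + 0.0130² = 0.085381 + 0.000042 + 0.037947 + 0.000042 + 0.097157 + 0.030730 + 0.000169 = 0.251468
B = 1 / 0.251468 = 3.9766
Bₛ = (B − 1)/(n − 1) = (3.9766 − 1)/(7 − 1) = 2.9766/6 = 0.4961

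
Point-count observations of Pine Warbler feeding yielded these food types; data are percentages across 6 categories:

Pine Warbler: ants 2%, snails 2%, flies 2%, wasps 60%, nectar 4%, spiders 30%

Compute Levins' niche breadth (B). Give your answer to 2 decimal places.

Convert percentages to proportions (divide by 100).
Σpᵢ² = 0.02² + 0.02² + 0.02² + 0.60² + 0.04² + 0.30² = 0.0004 + 0.0004 + 0.0004 + 0.3600 + 0.0016 + 0.0900 = 0.4528
B = 1 / 0.4528 = 2.2085

2.21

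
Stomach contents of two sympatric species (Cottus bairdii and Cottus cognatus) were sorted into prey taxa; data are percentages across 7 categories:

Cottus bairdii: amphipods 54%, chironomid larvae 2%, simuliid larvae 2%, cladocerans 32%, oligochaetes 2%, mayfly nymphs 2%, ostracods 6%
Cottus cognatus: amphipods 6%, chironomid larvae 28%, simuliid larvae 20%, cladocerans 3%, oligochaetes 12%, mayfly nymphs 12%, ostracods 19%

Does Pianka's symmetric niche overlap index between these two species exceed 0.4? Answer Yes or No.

No

Convert percentages to proportions (divide by 100).
Σ p₁ᵢp₂ᵢ = 0.0324 + 0.0056 + 0.0040 + 0.0096 + 0.0024 + 0.0024 + 0.0114 = 0.0678
Σp_1ᵢ² = 0.54² + 0.02² + 0.02² + 0.32² + 0.02² + 0.02² + 0.06² = 0.2916 + 0.0004 + 0.0004 + 0.1024 + 0.0004 + 0.0004 + 0.0036 = 0.3992
Σp_2ᵢ² = 0.06² + 0.28² + 0.20² + 0.03² + 0.12² + 0.12² + 0.19² = 0.0036 + 0.0784 + 0.0400 + 0.0009 + 0.0144 + 0.0144 + 0.0361 = 0.1878
O = 0.0678 / √(0.3992 × 0.1878) = 0.0678 / 0.27381 = 0.2476
O = 0.2476 < 0.4 → No.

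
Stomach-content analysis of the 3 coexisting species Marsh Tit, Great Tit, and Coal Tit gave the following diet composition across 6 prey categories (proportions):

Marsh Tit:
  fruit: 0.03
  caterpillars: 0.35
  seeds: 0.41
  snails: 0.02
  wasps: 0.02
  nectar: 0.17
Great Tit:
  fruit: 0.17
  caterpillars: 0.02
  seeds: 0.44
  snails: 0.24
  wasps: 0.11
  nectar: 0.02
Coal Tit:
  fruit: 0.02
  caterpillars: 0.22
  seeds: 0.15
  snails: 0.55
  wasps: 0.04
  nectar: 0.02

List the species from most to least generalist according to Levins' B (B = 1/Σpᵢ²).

Σp_Marsᵢ² = 0.03² + 0.35² + 0.41² + 0.02² + 0.02² + 0.17² = 0.0009 + 0.1225 + 0.1681 + 0.0004 + 0.0004 + 0.0289 = 0.3212
B_Mars = 1 / 0.3212 = 3.1133
Σp_Greaᵢ² = 0.17² + 0.02² + 0.44² + 0.24² + 0.11² + 0.02² = 0.0289 + 0.0004 + 0.1936 + 0.0576 + 0.0121 + 0.0004 = 0.2930
B_Grea = 1 / 0.2930 = 3.4130
Σp_Coalᵢ² = 0.02² + 0.22² + 0.15² + 0.55² + 0.04² + 0.02² = 0.0004 + 0.0484 + 0.0225 + 0.3025 + 0.0016 + 0.0004 = 0.3758
B_Coal = 1 / 0.3758 = 2.6610
Ranking by B (broadest → narrowest): Great Tit (3.41) > Marsh Tit (3.11) > Coal Tit (2.66)

Great Tit > Marsh Tit > Coal Tit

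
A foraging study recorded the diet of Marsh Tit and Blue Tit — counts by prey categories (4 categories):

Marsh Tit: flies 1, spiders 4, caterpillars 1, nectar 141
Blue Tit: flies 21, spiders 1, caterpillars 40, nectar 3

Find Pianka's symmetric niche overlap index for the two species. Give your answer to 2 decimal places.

Proportions for Marsh Tit (n=147): 1/147=0.0068, 4/147=0.0272, 1/147=0.0068, 141/147=0.9592
Proportions for Blue Tit (n=65): 21/65=0.3231, 1/65=0.0154, 40/65=0.6154, 3/65=0.0462
Σ p₁ᵢp₂ᵢ = 0.002197 + 0.000419 + 0.004185 + 0.044315 = 0.051116
Σp_1ᵢ² = 0.0068² + 0.0272² + 0.0068² + 0.9592² = 0.000046 + 0.000740 + 0.000046 + 0.920065 = 0.920897
Σp_2ᵢ² = 0.3231² + 0.0154² + 0.6154² + 0.0462² = 0.104394 + 0.000237 + 0.378717 + 0.002134 = 0.485482
O = 0.051116 / √(0.920897 × 0.485482) = 0.051116 / 0.6686396 = 0.0764

0.08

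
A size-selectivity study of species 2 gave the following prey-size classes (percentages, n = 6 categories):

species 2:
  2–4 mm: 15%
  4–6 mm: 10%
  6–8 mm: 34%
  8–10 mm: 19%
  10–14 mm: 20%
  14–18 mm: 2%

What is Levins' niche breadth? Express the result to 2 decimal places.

4.45

Convert percentages to proportions (divide by 100).
Σpᵢ² = 0.15² + 0.10² + 0.34² + 0.19² + 0.20² + 0.02² = 0.0225 + 0.0100 + 0.1156 + 0.0361 + 0.0400 + 0.0004 = 0.2246
B = 1 / 0.2246 = 4.4524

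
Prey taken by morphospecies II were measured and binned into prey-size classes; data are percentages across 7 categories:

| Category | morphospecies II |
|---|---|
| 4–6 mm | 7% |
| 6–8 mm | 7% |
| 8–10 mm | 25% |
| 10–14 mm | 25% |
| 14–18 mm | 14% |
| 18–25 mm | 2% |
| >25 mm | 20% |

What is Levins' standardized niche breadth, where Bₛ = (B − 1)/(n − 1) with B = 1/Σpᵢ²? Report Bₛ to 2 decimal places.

Convert percentages to proportions (divide by 100).
Σpᵢ² = 0.07² + 0.07² + 0.25² + 0.25² + 0.14² + 0.02² + 0.20² = 0.0049 + 0.0049 + 0.0625 + 0.0625 + 0.0196 + 0.0004 + 0.0400 = 0.1948
B = 1 / 0.1948 = 5.1335
Bₛ = (B − 1)/(n − 1) = (5.1335 − 1)/(7 − 1) = 4.1335/6 = 0.6889

0.69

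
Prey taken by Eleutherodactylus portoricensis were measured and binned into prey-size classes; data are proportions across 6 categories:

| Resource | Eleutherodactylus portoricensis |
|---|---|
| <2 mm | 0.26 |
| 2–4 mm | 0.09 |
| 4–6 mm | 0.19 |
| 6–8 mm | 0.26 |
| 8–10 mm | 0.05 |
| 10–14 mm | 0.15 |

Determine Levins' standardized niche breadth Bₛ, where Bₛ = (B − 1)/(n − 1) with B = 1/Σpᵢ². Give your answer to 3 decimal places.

0.778

Σpᵢ² = 0.26² + 0.09² + 0.19² + 0.26² + 0.05² + 0.15² = 0.0676 + 0.0081 + 0.0361 + 0.0676 + 0.0025 + 0.0225 = 0.2044
B = 1 / 0.2044 = 4.89237
Bₛ = (B − 1)/(n − 1) = (4.89237 − 1)/(6 − 1) = 3.89237/5 = 0.77847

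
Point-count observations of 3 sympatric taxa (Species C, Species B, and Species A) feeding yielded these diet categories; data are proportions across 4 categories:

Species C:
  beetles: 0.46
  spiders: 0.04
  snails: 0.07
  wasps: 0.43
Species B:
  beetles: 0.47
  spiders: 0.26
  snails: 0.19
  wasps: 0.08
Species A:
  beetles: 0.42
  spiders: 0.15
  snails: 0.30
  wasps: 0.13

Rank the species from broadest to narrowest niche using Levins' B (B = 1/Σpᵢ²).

Species A > Species B > Species C

Σp_Cᵢ² = 0.46² + 0.04² + 0.07² + 0.43² = 0.2116 + 0.0016 + 0.0049 + 0.1849 = 0.4030
B_C = 1 / 0.4030 = 2.4814
Σp_Bᵢ² = 0.47² + 0.26² + 0.19² + 0.08² = 0.2209 + 0.0676 + 0.0361 + 0.0064 = 0.3310
B_B = 1 / 0.3310 = 3.0211
Σp_Aᵢ² = 0.42² + 0.15² + 0.30² + 0.13² = 0.1764 + 0.0225 + 0.0900 + 0.0169 = 0.3058
B_A = 1 / 0.3058 = 3.2701
Ranking by B (broadest → narrowest): Species A (3.27) > Species B (3.02) > Species C (2.48)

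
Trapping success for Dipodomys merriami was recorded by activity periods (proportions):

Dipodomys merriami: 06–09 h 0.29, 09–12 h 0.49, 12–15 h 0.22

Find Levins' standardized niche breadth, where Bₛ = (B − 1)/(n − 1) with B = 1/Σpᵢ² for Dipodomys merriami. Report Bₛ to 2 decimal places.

Σpᵢ² = 0.29² + 0.49² + 0.22² = 0.0841 + 0.2401 + 0.0484 = 0.3726
B = 1 / 0.3726 = 2.6838
Bₛ = (B − 1)/(n − 1) = (2.6838 − 1)/(3 − 1) = 1.6838/2 = 0.8419

0.84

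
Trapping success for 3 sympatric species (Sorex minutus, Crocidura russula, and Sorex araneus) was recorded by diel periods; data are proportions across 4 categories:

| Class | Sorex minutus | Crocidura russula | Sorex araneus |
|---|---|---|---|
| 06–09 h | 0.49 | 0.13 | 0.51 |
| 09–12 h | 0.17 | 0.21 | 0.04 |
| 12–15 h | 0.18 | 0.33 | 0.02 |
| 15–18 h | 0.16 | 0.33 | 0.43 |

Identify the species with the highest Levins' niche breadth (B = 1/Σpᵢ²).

Crocidura russula

Σp_minuᵢ² = 0.49² + 0.17² + 0.18² + 0.16² = 0.2401 + 0.0289 + 0.0324 + 0.0256 = 0.3270
B_minu = 1 / 0.3270 = 3.0581
Σp_russᵢ² = 0.13² + 0.21² + 0.33² + 0.33² = 0.0169 + 0.0441 + 0.1089 + 0.1089 = 0.2788
B_russ = 1 / 0.2788 = 3.5868
Σp_aranᵢ² = 0.51² + 0.04² + 0.02² + 0.43² = 0.2601 + 0.0016 + 0.0004 + 0.1849 = 0.4470
B_aran = 1 / 0.4470 = 2.2371
Highest B → broadest niche (most generalist): Crocidura russula (B = 3.59).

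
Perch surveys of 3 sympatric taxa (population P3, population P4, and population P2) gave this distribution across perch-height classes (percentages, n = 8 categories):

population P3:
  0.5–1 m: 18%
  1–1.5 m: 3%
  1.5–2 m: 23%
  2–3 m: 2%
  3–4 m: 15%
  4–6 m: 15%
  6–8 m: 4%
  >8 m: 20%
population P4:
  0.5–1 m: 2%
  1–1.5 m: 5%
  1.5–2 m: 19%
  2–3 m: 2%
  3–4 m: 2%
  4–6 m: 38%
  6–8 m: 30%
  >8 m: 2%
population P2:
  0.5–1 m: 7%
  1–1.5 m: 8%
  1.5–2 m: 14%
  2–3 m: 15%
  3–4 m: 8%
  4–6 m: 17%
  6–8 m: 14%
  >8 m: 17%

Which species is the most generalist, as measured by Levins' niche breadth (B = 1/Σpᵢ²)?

population P2

Convert percentages to proportions (divide by 100).
Σp_P3ᵢ² = 0.18² + 0.03² + 0.23² + 0.02² + 0.15² + 0.15² + 0.04² + 0.20² = 0.0324 + 0.0009 + 0.0529 + 0.0004 + 0.0225 + 0.0225 + 0.0016 + 0.0400 = 0.1732
B_P3 = 1 / 0.1732 = 5.7737
Σp_P4ᵢ² = 0.02² + 0.05² + 0.19² + 0.02² + 0.02² + 0.38² + 0.30² + 0.02² = 0.0004 + 0.0025 + 0.0361 + 0.0004 + 0.0004 + 0.1444 + 0.0900 + 0.0004 = 0.2746
B_P4 = 1 / 0.2746 = 3.6417
Σp_P2ᵢ² = 0.07² + 0.08² + 0.14² + 0.15² + 0.08² + 0.17² + 0.14² + 0.17² = 0.0049 + 0.0064 + 0.0196 + 0.0225 + 0.0064 + 0.0289 + 0.0196 + 0.0289 = 0.1372
B_P2 = 1 / 0.1372 = 7.2886
Highest B → broadest niche (most generalist): population P2 (B = 7.29).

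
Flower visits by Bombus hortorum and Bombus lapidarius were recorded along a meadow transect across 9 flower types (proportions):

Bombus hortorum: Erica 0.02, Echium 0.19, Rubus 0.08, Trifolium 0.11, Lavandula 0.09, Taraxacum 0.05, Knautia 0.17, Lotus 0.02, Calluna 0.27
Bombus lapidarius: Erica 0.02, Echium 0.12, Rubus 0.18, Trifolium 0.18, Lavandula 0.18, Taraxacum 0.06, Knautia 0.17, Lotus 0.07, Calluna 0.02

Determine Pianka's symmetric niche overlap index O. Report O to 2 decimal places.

Σ p₁ᵢp₂ᵢ = 0.0004 + 0.0228 + 0.0144 + 0.0198 + 0.0162 + 0.0030 + 0.0289 + 0.0014 + 0.0054 = 0.1123
Σp_1ᵢ² = 0.02² + 0.19² + 0.08² + 0.11² + 0.09² + 0.05² + 0.17² + 0.02² + 0.27² = 0.0004 + 0.0361 + 0.0064 + 0.0121 + 0.0081 + 0.0025 + 0.0289 + 0.0004 + 0.0729 = 0.1678
Σp_2ᵢ² = 0.02² + 0.12² + 0.18² + 0.18² + 0.18² + 0.06² + 0.17² + 0.07² + 0.02² = 0.0004 + 0.0144 + 0.0324 + 0.0324 + 0.0324 + 0.0036 + 0.0289 + 0.0049 + 0.0004 = 0.1498
O = 0.1123 / √(0.1678 × 0.1498) = 0.1123 / 0.15854 = 0.7083

0.71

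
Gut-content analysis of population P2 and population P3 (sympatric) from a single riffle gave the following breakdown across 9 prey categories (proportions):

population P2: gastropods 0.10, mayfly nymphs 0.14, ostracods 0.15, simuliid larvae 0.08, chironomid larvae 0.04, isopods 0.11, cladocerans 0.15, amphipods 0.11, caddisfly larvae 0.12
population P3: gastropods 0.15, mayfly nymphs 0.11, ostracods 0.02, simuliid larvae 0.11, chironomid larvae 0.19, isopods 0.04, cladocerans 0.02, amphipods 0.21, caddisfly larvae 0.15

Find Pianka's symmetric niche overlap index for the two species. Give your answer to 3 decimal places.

0.725

Σ p₁ᵢp₂ᵢ = 0.0150 + 0.0154 + 0.0030 + 0.0088 + 0.0076 + 0.0044 + 0.0030 + 0.0231 + 0.0180 = 0.0983
Σp_1ᵢ² = 0.10² + 0.14² + 0.15² + 0.08² + 0.04² + 0.11² + 0.15² + 0.11² + 0.12² = 0.0100 + 0.0196 + 0.0225 + 0.0064 + 0.0016 + 0.0121 + 0.0225 + 0.0121 + 0.0144 = 0.1212
Σp_2ᵢ² = 0.15² + 0.11² + 0.02² + 0.11² + 0.19² + 0.04² + 0.02² + 0.21² + 0.15² = 0.0225 + 0.0121 + 0.0004 + 0.0121 + 0.0361 + 0.0016 + 0.0004 + 0.0441 + 0.0225 = 0.1518
O = 0.0983 / √(0.1212 × 0.1518) = 0.0983 / 0.135640 = 0.72471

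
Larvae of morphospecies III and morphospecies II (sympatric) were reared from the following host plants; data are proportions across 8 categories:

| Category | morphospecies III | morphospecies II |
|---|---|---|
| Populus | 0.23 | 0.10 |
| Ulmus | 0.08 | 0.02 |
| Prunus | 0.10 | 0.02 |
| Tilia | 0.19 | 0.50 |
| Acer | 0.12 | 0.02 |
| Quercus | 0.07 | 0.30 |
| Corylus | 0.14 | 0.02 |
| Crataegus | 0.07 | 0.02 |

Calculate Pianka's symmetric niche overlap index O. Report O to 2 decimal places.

0.65

Σ p₁ᵢp₂ᵢ = 0.0230 + 0.0016 + 0.0020 + 0.0950 + 0.0024 + 0.0210 + 0.0028 + 0.0014 = 0.1492
Σp_1ᵢ² = 0.23² + 0.08² + 0.10² + 0.19² + 0.12² + 0.07² + 0.14² + 0.07² = 0.0529 + 0.0064 + 0.0100 + 0.0361 + 0.0144 + 0.0049 + 0.0196 + 0.0049 = 0.1492
Σp_2ᵢ² = 0.10² + 0.02² + 0.02² + 0.50² + 0.02² + 0.30² + 0.02² + 0.02² = 0.0100 + 0.0004 + 0.0004 + 0.2500 + 0.0004 + 0.0900 + 0.0004 + 0.0004 = 0.3520
O = 0.1492 / √(0.1492 × 0.3520) = 0.1492 / 0.22917 = 0.6510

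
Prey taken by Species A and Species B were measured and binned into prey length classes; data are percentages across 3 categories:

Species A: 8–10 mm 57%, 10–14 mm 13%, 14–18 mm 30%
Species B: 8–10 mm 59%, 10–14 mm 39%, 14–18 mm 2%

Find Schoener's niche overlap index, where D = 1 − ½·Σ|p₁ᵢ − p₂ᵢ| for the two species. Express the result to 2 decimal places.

0.72

Convert percentages to proportions (divide by 100).
Σ|p₁ᵢ − p₂ᵢ| = 0.02 + 0.26 + 0.28 = 0.56
D = 1 − ½ × 0.56 = 1 − 0.280 = 0.7200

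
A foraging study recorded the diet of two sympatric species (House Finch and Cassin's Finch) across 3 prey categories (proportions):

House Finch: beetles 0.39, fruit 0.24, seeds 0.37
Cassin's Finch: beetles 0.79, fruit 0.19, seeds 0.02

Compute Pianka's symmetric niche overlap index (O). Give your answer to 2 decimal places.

0.75

Σ p₁ᵢp₂ᵢ = 0.3081 + 0.0456 + 0.0074 = 0.3611
Σp_1ᵢ² = 0.39² + 0.24² + 0.37² = 0.1521 + 0.0576 + 0.1369 = 0.3466
Σp_2ᵢ² = 0.79² + 0.19² + 0.02² = 0.6241 + 0.0361 + 0.0004 = 0.6606
O = 0.3611 / √(0.3466 × 0.6606) = 0.3611 / 0.47850 = 0.7546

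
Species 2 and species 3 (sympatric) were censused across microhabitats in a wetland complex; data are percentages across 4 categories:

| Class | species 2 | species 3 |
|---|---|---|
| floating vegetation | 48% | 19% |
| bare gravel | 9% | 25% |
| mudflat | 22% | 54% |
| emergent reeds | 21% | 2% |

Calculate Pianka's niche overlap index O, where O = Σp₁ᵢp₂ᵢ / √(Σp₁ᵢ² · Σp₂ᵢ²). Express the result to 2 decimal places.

0.66

Convert percentages to proportions (divide by 100).
Σ p₁ᵢp₂ᵢ = 0.0912 + 0.0225 + 0.1188 + 0.0042 = 0.2367
Σp_1ᵢ² = 0.48² + 0.09² + 0.22² + 0.21² = 0.2304 + 0.0081 + 0.0484 + 0.0441 = 0.3310
Σp_2ᵢ² = 0.19² + 0.25² + 0.54² + 0.02² = 0.0361 + 0.0625 + 0.2916 + 0.0004 = 0.3906
O = 0.2367 / √(0.3310 × 0.3906) = 0.2367 / 0.35957 = 0.6583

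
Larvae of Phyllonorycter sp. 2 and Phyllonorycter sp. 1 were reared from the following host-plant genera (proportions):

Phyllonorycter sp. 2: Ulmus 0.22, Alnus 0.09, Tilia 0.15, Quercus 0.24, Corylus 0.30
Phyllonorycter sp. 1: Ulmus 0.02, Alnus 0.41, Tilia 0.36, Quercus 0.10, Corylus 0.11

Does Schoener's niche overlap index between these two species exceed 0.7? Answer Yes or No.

No

Σ|p₁ᵢ − p₂ᵢ| = 0.20 + 0.32 + 0.21 + 0.14 + 0.19 = 1.06
D = 1 − ½ × 1.06 = 1 − 0.530 = 0.4700
D = 0.4700 < 0.7 → No.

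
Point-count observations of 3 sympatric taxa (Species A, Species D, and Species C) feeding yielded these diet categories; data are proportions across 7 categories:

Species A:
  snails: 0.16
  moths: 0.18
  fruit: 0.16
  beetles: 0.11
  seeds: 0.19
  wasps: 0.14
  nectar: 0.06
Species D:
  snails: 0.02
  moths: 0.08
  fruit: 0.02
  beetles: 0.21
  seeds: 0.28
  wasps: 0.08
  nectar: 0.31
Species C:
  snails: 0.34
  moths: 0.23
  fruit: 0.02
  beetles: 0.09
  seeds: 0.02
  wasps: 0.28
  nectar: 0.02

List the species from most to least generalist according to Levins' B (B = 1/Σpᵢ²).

Species A > Species D > Species C

Σp_Aᵢ² = 0.16² + 0.18² + 0.16² + 0.11² + 0.19² + 0.14² + 0.06² = 0.0256 + 0.0324 + 0.0256 + 0.0121 + 0.0361 + 0.0196 + 0.0036 = 0.1550
B_A = 1 / 0.1550 = 6.4516
Σp_Dᵢ² = 0.02² + 0.08² + 0.02² + 0.21² + 0.28² + 0.08² + 0.31² = 0.0004 + 0.0064 + 0.0004 + 0.0441 + 0.0784 + 0.0064 + 0.0961 = 0.2322
B_D = 1 / 0.2322 = 4.3066
Σp_Cᵢ² = 0.34² + 0.23² + 0.02² + 0.09² + 0.02² + 0.28² + 0.02² = 0.1156 + 0.0529 + 0.0004 + 0.0081 + 0.0004 + 0.0784 + 0.0004 = 0.2562
B_C = 1 / 0.2562 = 3.9032
Ranking by B (broadest → narrowest): Species A (6.45) > Species D (4.31) > Species C (3.90)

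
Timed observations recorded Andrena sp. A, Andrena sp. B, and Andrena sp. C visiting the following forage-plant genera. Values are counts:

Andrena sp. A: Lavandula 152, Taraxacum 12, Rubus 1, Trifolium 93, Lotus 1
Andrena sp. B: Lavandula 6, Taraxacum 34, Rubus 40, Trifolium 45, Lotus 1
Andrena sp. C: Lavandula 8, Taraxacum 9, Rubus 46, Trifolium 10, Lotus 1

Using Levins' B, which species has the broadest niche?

Proportions for Andrena sp. A (n=259): 152/259=0.5869, 12/259=0.0463, 1/259=0.0039, 93/259=0.3591, 1/259=0.0039
Proportions for Andrena sp. B (n=126): 6/126=0.0476, 34/126=0.2698, 40/126=0.3175, 45/126=0.3571, 1/126=0.0079
Proportions for Andrena sp. C (n=74): 8/74=0.1081, 9/74=0.1216, 46/74=0.6216, 10/74=0.1351, 1/74=0.0135
Σp_Aᵢ² = 0.5869² + 0.0463² + 0.0039² + 0.3591² + 0.0039² = 0.344452 + 0.002144 + 0.000015 + 0.128953 + 0.000015 = 0.475579
B_A = 1 / 0.475579 = 2.1027
Σp_Bᵢ² = 0.0476² + 0.2698² + 0.3175² + 0.3571² + 0.0079² = 0.002266 + 0.072792 + 0.100806 + 0.127520 + 0.000062 = 0.303446
B_B = 1 / 0.303446 = 3.2955
Σp_Cᵢ² = 0.1081² + 0.1216² + 0.6216² + 0.1351² + 0.0135² = 0.011686 + 0.014787 + 0.386387 + 0.018252 + 0.000182 = 0.431294
B_C = 1 / 0.431294 = 2.3186
Highest B → broadest niche (most generalist): Andrena sp. B (B = 3.30).

Andrena sp. B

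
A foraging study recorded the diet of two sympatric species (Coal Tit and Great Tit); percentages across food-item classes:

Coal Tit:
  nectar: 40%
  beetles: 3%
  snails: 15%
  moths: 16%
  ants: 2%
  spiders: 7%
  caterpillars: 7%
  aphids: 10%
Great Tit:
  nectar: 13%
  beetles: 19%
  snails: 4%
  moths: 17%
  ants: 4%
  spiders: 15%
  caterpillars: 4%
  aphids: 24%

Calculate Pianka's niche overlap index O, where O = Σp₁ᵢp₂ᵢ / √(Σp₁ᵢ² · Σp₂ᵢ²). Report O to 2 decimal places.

Convert percentages to proportions (divide by 100).
Σ p₁ᵢp₂ᵢ = 0.0520 + 0.0057 + 0.0060 + 0.0272 + 0.0008 + 0.0105 + 0.0028 + 0.0240 = 0.1290
Σp_1ᵢ² = 0.40² + 0.03² + 0.15² + 0.16² + 0.02² + 0.07² + 0.07² + 0.10² = 0.1600 + 0.0009 + 0.0225 + 0.0256 + 0.0004 + 0.0049 + 0.0049 + 0.0100 = 0.2292
Σp_2ᵢ² = 0.13² + 0.19² + 0.04² + 0.17² + 0.04² + 0.15² + 0.04² + 0.24² = 0.0169 + 0.0361 + 0.0016 + 0.0289 + 0.0016 + 0.0225 + 0.0016 + 0.0576 = 0.1668
O = 0.1290 / √(0.2292 × 0.1668) = 0.1290 / 0.19553 = 0.6597

0.66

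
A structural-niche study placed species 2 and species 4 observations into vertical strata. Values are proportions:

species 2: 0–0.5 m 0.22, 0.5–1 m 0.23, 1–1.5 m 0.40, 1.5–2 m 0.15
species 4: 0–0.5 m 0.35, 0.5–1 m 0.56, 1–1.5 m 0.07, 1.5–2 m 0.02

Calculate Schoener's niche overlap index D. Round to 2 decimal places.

0.54

Σ|p₁ᵢ − p₂ᵢ| = 0.13 + 0.33 + 0.33 + 0.13 = 0.92
D = 1 − ½ × 0.92 = 1 − 0.460 = 0.5400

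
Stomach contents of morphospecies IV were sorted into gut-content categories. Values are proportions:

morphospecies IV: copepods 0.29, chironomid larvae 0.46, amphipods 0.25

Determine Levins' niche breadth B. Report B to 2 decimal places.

Σpᵢ² = 0.29² + 0.46² + 0.25² = 0.0841 + 0.2116 + 0.0625 = 0.3582
B = 1 / 0.3582 = 2.7917

2.79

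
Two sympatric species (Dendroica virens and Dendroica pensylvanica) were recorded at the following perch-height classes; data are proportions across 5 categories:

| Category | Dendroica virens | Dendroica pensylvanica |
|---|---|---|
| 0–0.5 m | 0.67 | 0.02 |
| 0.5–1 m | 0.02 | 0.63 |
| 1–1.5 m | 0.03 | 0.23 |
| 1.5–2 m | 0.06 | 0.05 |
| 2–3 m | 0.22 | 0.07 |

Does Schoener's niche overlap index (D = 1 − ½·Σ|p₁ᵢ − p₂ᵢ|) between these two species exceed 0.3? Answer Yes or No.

No

Σ|p₁ᵢ − p₂ᵢ| = 0.65 + 0.61 + 0.20 + 0.01 + 0.15 = 1.62
D = 1 − ½ × 1.62 = 1 − 0.810 = 0.1900
D = 0.1900 < 0.3 → No.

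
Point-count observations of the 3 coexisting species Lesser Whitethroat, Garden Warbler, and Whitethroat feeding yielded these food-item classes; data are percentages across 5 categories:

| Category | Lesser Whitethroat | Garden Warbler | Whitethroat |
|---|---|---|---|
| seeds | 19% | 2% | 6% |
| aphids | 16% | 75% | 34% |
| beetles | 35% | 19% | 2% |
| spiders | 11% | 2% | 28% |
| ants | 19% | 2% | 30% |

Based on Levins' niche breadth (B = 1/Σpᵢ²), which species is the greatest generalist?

Convert percentages to proportions (divide by 100).
Σp_Lessᵢ² = 0.19² + 0.16² + 0.35² + 0.11² + 0.19² = 0.0361 + 0.0256 + 0.1225 + 0.0121 + 0.0361 = 0.2324
B_Less = 1 / 0.2324 = 4.3029
Σp_Gardᵢ² = 0.02² + 0.75² + 0.19² + 0.02² + 0.02² = 0.0004 + 0.5625 + 0.0361 + 0.0004 + 0.0004 = 0.5998
B_Gard = 1 / 0.5998 = 1.6672
Σp_Whitᵢ² = 0.06² + 0.34² + 0.02² + 0.28² + 0.30² = 0.0036 + 0.1156 + 0.0004 + 0.0784 + 0.0900 = 0.2880
B_Whit = 1 / 0.2880 = 3.4722
Highest B → broadest niche (most generalist): Lesser Whitethroat (B = 4.30).

Lesser Whitethroat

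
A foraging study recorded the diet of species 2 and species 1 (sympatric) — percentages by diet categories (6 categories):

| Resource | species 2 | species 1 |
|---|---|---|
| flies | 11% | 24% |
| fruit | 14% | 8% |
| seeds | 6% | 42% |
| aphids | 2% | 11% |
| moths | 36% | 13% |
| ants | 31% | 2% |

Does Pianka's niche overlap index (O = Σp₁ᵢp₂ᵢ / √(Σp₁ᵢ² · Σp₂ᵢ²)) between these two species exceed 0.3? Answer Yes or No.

Yes

Convert percentages to proportions (divide by 100).
Σ p₁ᵢp₂ᵢ = 0.0264 + 0.0112 + 0.0252 + 0.0022 + 0.0468 + 0.0062 = 0.1180
Σp_1ᵢ² = 0.11² + 0.14² + 0.06² + 0.02² + 0.36² + 0.31² = 0.0121 + 0.0196 + 0.0036 + 0.0004 + 0.1296 + 0.0961 = 0.2614
Σp_2ᵢ² = 0.24² + 0.08² + 0.42² + 0.11² + 0.13² + 0.02² = 0.0576 + 0.0064 + 0.1764 + 0.0121 + 0.0169 + 0.0004 = 0.2698
O = 0.1180 / √(0.2614 × 0.2698) = 0.1180 / 0.26557 = 0.4443
O = 0.4443 > 0.3 → Yes.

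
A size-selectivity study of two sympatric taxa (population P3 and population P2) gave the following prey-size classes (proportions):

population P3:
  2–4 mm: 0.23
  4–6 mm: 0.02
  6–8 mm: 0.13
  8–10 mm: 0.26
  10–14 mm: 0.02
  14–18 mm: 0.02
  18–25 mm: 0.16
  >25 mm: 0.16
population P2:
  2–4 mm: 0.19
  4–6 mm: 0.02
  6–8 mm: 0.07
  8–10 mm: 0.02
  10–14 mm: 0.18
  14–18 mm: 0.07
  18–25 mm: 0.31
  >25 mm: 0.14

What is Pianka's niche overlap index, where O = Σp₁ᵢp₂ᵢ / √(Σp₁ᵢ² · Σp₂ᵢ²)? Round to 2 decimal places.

Σ p₁ᵢp₂ᵢ = 0.0437 + 0.0004 + 0.0091 + 0.0052 + 0.0036 + 0.0014 + 0.0496 + 0.0224 = 0.1354
Σp_1ᵢ² = 0.23² + 0.02² + 0.13² + 0.26² + 0.02² + 0.02² + 0.16² + 0.16² = 0.0529 + 0.0004 + 0.0169 + 0.0676 + 0.0004 + 0.0004 + 0.0256 + 0.0256 = 0.1898
Σp_2ᵢ² = 0.19² + 0.02² + 0.07² + 0.02² + 0.18² + 0.07² + 0.31² + 0.14² = 0.0361 + 0.0004 + 0.0049 + 0.0004 + 0.0324 + 0.0049 + 0.0961 + 0.0196 = 0.1948
O = 0.1354 / √(0.1898 × 0.1948) = 0.1354 / 0.19228 = 0.7042

0.70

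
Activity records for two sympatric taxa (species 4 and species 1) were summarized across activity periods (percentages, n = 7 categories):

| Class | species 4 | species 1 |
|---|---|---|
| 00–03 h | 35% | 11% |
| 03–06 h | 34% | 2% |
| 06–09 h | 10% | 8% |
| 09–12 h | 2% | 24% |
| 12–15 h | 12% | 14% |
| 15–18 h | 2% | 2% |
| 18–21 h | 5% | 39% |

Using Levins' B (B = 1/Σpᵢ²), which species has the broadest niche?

species 1

Convert percentages to proportions (divide by 100).
Σp_4ᵢ² = 0.35² + 0.34² + 0.10² + 0.02² + 0.12² + 0.02² + 0.05² = 0.1225 + 0.1156 + 0.0100 + 0.0004 + 0.0144 + 0.0004 + 0.0025 = 0.2658
B_4 = 1 / 0.2658 = 3.7622
Σp_1ᵢ² = 0.11² + 0.02² + 0.08² + 0.24² + 0.14² + 0.02² + 0.39² = 0.0121 + 0.0004 + 0.0064 + 0.0576 + 0.0196 + 0.0004 + 0.1521 = 0.2486
B_1 = 1 / 0.2486 = 4.0225
Highest B → broadest niche (most generalist): species 1 (B = 4.02).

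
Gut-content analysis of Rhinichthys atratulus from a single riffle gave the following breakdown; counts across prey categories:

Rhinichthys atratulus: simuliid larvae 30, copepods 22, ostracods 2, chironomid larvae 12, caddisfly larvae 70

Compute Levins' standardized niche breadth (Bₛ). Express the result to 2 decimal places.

Proportions for Rhinichthys atratulus (n=136): 30/136=0.2206, 22/136=0.1618, 2/136=0.0147, 12/136=0.0882, 70/136=0.5147
Σpᵢ² = 0.2206² + 0.1618² + 0.0147² + 0.0882² + 0.5147² = 0.048664 + 0.026179 + 0.000216 + 0.007779 + 0.264916 = 0.347754
B = 1 / 0.347754 = 2.8756
Bₛ = (B − 1)/(n − 1) = (2.8756 − 1)/(5 − 1) = 1.8756/4 = 0.4689

0.47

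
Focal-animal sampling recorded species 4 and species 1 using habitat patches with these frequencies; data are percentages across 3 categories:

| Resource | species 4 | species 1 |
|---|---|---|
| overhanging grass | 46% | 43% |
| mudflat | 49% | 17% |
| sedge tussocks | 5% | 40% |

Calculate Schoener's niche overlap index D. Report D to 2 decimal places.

Convert percentages to proportions (divide by 100).
Σ|p₁ᵢ − p₂ᵢ| = 0.03 + 0.32 + 0.35 = 0.70
D = 1 − ½ × 0.70 = 1 − 0.350 = 0.6500

0.65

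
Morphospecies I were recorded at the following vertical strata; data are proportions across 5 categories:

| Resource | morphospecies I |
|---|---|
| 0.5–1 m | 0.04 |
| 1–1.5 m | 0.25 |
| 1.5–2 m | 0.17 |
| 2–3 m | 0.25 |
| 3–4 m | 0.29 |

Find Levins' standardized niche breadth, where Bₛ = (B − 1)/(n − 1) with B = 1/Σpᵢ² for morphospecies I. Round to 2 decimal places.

Σpᵢ² = 0.04² + 0.25² + 0.17² + 0.25² + 0.29² = 0.0016 + 0.0625 + 0.0289 + 0.0625 + 0.0841 = 0.2396
B = 1 / 0.2396 = 4.1736
Bₛ = (B − 1)/(n − 1) = (4.1736 − 1)/(5 − 1) = 3.1736/4 = 0.7934

0.79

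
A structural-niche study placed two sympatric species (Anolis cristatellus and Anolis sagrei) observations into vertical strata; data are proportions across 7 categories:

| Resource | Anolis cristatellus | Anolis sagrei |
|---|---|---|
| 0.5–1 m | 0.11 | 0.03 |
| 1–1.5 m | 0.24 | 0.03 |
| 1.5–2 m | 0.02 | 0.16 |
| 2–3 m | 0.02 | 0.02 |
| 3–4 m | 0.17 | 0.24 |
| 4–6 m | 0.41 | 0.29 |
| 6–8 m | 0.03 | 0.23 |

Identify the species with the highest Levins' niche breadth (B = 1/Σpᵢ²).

Σp_crisᵢ² = 0.11² + 0.24² + 0.02² + 0.02² + 0.17² + 0.41² + 0.03² = 0.0121 + 0.0576 + 0.0004 + 0.0004 + 0.0289 + 0.1681 + 0.0009 = 0.2684
B_cris = 1 / 0.2684 = 3.7258
Σp_sagrᵢ² = 0.03² + 0.03² + 0.16² + 0.02² + 0.24² + 0.29² + 0.23² = 0.0009 + 0.0009 + 0.0256 + 0.0004 + 0.0576 + 0.0841 + 0.0529 = 0.2224
B_sagr = 1 / 0.2224 = 4.4964
Highest B → broadest niche (most generalist): Anolis sagrei (B = 4.50).

Anolis sagrei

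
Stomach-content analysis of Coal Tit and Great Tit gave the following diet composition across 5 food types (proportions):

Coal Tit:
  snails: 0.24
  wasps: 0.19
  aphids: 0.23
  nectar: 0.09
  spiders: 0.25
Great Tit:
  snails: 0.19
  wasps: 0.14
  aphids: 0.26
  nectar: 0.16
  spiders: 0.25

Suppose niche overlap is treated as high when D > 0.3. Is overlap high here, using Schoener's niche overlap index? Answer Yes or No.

Yes

Σ|p₁ᵢ − p₂ᵢ| = 0.05 + 0.05 + 0.03 + 0.07 + 0.00 = 0.20
D = 1 − ½ × 0.20 = 1 − 0.100 = 0.9000
D = 0.9000 > 0.3 → Yes.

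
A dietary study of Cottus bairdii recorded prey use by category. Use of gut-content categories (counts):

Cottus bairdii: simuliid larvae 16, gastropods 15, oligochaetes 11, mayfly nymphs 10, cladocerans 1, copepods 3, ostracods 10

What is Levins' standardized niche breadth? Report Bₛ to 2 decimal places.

0.73

Proportions for Cottus bairdii (n=66): 16/66=0.2424, 15/66=0.2273, 11/66=0.1667, 10/66=0.1515, 1/66=0.0152, 3/66=0.0455, 10/66=0.1515
Σpᵢ² = 0.2424² + 0.2273² + 0.1667² + 0.1515² + 0.0152² + 0.0455² + 0.1515² = 0.058758 + 0.051665 + 0.027789 + 0.022952 + 0.000231 + 0.002070 + 0.022952 = 0.186417
B = 1 / 0.186417 = 5.3643
Bₛ = (B − 1)/(n − 1) = (5.3643 − 1)/(7 − 1) = 4.3643/6 = 0.7274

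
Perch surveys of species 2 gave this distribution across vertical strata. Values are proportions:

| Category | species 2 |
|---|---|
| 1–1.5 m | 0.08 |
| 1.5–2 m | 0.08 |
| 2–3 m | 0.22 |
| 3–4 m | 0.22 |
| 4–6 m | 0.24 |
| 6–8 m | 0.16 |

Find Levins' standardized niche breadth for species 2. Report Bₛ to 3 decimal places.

Σpᵢ² = 0.08² + 0.08² + 0.22² + 0.22² + 0.24² + 0.16² = 0.0064 + 0.0064 + 0.0484 + 0.0484 + 0.0576 + 0.0256 = 0.1928
B = 1 / 0.1928 = 5.18672
Bₛ = (B − 1)/(n − 1) = (5.18672 − 1)/(6 − 1) = 4.18672/5 = 0.83734

0.837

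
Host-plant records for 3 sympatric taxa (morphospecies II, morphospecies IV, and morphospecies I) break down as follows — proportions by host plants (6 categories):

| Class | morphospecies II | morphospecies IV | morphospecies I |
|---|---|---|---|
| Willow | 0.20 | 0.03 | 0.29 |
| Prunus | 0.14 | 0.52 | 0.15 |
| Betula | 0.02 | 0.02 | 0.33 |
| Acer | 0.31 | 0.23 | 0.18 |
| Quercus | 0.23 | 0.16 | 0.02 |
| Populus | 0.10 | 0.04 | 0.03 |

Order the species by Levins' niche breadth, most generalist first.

Σp_IIᵢ² = 0.20² + 0.14² + 0.02² + 0.31² + 0.23² + 0.10² = 0.0400 + 0.0196 + 0.0004 + 0.0961 + 0.0529 + 0.0100 = 0.2190
B_II = 1 / 0.2190 = 4.5662
Σp_IVᵢ² = 0.03² + 0.52² + 0.02² + 0.23² + 0.16² + 0.04² = 0.0009 + 0.2704 + 0.0004 + 0.0529 + 0.0256 + 0.0016 = 0.3518
B_IV = 1 / 0.3518 = 2.8425
Σp_Iᵢ² = 0.29² + 0.15² + 0.33² + 0.18² + 0.02² + 0.03² = 0.0841 + 0.0225 + 0.1089 + 0.0324 + 0.0004 + 0.0009 = 0.2492
B_I = 1 / 0.2492 = 4.0128
Ranking by B (broadest → narrowest): morphospecies II (4.57) > morphospecies I (4.01) > morphospecies IV (2.84)

morphospecies II > morphospecies I > morphospecies IV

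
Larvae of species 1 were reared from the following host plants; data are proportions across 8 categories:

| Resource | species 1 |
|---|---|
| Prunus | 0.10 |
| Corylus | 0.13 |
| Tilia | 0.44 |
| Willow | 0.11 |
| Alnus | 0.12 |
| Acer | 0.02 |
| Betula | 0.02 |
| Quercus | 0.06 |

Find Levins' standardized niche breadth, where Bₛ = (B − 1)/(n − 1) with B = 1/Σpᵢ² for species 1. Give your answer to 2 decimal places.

Σpᵢ² = 0.10² + 0.13² + 0.44² + 0.11² + 0.12² + 0.02² + 0.02² + 0.06² = 0.0100 + 0.0169 + 0.1936 + 0.0121 + 0.0144 + 0.0004 + 0.0004 + 0.0036 = 0.2514
B = 1 / 0.2514 = 3.9777
Bₛ = (B − 1)/(n − 1) = (3.9777 − 1)/(8 − 1) = 2.9777/7 = 0.4254

0.43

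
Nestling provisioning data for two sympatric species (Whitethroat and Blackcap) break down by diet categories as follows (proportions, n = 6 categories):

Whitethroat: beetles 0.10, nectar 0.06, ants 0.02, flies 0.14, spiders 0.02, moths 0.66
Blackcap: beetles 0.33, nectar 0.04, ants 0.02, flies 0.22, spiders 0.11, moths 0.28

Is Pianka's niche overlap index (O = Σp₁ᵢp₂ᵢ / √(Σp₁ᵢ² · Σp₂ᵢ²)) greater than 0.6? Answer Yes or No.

Yes

Σ p₁ᵢp₂ᵢ = 0.0330 + 0.0024 + 0.0004 + 0.0308 + 0.0022 + 0.1848 = 0.2536
Σp_1ᵢ² = 0.10² + 0.06² + 0.02² + 0.14² + 0.02² + 0.66² = 0.0100 + 0.0036 + 0.0004 + 0.0196 + 0.0004 + 0.4356 = 0.4696
Σp_2ᵢ² = 0.33² + 0.04² + 0.02² + 0.22² + 0.11² + 0.28² = 0.1089 + 0.0016 + 0.0004 + 0.0484 + 0.0121 + 0.0784 = 0.2498
O = 0.2536 / √(0.4696 × 0.2498) = 0.2536 / 0.34250 = 0.7404
O = 0.7404 > 0.6 → Yes.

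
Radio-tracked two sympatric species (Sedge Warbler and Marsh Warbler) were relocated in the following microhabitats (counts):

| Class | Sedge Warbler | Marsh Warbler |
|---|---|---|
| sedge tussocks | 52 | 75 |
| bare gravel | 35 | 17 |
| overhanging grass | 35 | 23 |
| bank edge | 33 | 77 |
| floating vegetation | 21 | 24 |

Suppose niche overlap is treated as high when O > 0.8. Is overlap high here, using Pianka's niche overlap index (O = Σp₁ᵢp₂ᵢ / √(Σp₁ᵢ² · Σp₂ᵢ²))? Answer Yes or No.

Proportions for Sedge Warbler (n=176): 52/176=0.2955, 35/176=0.1989, 35/176=0.1989, 33/176=0.1875, 21/176=0.1193
Proportions for Marsh Warbler (n=216): 75/216=0.3472, 17/216=0.0787, 23/216=0.1065, 77/216=0.3565, 24/216=0.1111
Σ p₁ᵢp₂ᵢ = 0.102598 + 0.015653 + 0.021183 + 0.066844 + 0.013254 = 0.219532
Σp_1ᵢ² = 0.2955² + 0.1989² + 0.1989² + 0.1875² + 0.1193² = 0.087320 + 0.039561 + 0.039561 + 0.035156 + 0.014232 = 0.215830
Σp_2ᵢ² = 0.3472² + 0.0787² + 0.1065² + 0.3565² + 0.1111² = 0.120548 + 0.006194 + 0.011342 + 0.127092 + 0.012343 = 0.277519
O = 0.219532 / √(0.215830 × 0.277519) = 0.219532 / 0.2447385 = 0.8970
O = 0.8970 > 0.8 → Yes.

Yes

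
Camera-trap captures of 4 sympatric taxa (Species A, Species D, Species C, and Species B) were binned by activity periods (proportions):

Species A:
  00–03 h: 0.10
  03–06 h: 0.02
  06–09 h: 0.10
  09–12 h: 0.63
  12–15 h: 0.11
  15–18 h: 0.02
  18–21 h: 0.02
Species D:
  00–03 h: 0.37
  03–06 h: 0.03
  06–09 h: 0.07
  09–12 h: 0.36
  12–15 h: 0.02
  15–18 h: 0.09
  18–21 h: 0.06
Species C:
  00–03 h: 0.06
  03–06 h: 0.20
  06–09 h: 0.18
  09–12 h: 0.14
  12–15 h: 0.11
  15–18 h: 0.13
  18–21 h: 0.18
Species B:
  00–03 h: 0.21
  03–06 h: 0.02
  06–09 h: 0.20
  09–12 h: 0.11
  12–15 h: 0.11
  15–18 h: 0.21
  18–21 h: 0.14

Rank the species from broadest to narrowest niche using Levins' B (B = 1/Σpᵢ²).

Σp_Aᵢ² = 0.10² + 0.02² + 0.10² + 0.63² + 0.11² + 0.02² + 0.02² = 0.0100 + 0.0004 + 0.0100 + 0.3969 + 0.0121 + 0.0004 + 0.0004 = 0.4302
B_A = 1 / 0.4302 = 2.3245
Σp_Dᵢ² = 0.37² + 0.03² + 0.07² + 0.36² + 0.02² + 0.09² + 0.06² = 0.1369 + 0.0009 + 0.0049 + 0.1296 + 0.0004 + 0.0081 + 0.0036 = 0.2844
B_D = 1 / 0.2844 = 3.5162
Σp_Cᵢ² = 0.06² + 0.20² + 0.18² + 0.14² + 0.11² + 0.13² + 0.18² = 0.0036 + 0.0400 + 0.0324 + 0.0196 + 0.0121 + 0.0169 + 0.0324 = 0.1570
B_C = 1 / 0.1570 = 6.3694
Σp_Bᵢ² = 0.21² + 0.02² + 0.20² + 0.11² + 0.11² + 0.21² + 0.14² = 0.0441 + 0.0004 + 0.0400 + 0.0121 + 0.0121 + 0.0441 + 0.0196 = 0.1724
B_B = 1 / 0.1724 = 5.8005
Ranking by B (broadest → narrowest): Species C (6.37) > Species B (5.80) > Species D (3.52) > Species A (2.32)

Species C > Species B > Species D > Species A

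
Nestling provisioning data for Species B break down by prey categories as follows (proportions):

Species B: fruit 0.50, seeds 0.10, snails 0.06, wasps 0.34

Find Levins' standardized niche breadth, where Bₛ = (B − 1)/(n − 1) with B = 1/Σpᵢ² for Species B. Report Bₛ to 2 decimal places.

Σpᵢ² = 0.50² + 0.10² + 0.06² + 0.34² = 0.2500 + 0.0100 + 0.0036 + 0.1156 = 0.3792
B = 1 / 0.3792 = 2.6371
Bₛ = (B − 1)/(n − 1) = (2.6371 − 1)/(4 − 1) = 1.6371/3 = 0.5457

0.55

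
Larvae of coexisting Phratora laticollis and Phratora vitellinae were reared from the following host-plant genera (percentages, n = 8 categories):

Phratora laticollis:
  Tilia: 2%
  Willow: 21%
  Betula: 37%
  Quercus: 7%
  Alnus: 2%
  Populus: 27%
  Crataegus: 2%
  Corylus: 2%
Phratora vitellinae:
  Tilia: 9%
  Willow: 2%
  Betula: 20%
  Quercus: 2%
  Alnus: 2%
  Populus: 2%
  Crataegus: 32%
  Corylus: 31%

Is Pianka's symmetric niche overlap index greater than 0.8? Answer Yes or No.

Convert percentages to proportions (divide by 100).
Σ p₁ᵢp₂ᵢ = 0.0018 + 0.0042 + 0.0740 + 0.0014 + 0.0004 + 0.0054 + 0.0064 + 0.0062 = 0.0998
Σp_1ᵢ² = 0.02² + 0.21² + 0.37² + 0.07² + 0.02² + 0.27² + 0.02² + 0.02² = 0.0004 + 0.0441 + 0.1369 + 0.0049 + 0.0004 + 0.0729 + 0.0004 + 0.0004 = 0.2604
Σp_2ᵢ² = 0.09² + 0.02² + 0.20² + 0.02² + 0.02² + 0.02² + 0.32² + 0.31² = 0.0081 + 0.0004 + 0.0400 + 0.0004 + 0.0004 + 0.0004 + 0.1024 + 0.0961 = 0.2482
O = 0.0998 / √(0.2604 × 0.2482) = 0.0998 / 0.25423 = 0.3926
O = 0.3926 < 0.8 → No.

No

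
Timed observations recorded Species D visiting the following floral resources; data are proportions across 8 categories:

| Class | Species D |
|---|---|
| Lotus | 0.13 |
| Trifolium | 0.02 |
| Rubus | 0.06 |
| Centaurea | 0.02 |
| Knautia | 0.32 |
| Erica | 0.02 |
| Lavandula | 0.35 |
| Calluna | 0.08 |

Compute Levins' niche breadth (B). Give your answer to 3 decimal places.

3.953

Σpᵢ² = 0.13² + 0.02² + 0.06² + 0.02² + 0.32² + 0.02² + 0.35² + 0.08² = 0.0169 + 0.0004 + 0.0036 + 0.0004 + 0.1024 + 0.0004 + 0.1225 + 0.0064 = 0.2530
B = 1 / 0.2530 = 3.95257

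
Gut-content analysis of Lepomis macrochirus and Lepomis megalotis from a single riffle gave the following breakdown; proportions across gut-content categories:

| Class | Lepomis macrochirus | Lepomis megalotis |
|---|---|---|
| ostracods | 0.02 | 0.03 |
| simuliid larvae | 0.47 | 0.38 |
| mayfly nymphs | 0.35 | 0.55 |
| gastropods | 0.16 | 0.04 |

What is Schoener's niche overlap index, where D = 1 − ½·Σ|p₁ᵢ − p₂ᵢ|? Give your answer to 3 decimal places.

Σ|p₁ᵢ − p₂ᵢ| = 0.01 + 0.09 + 0.20 + 0.12 = 0.42
D = 1 − ½ × 0.42 = 1 − 0.210 = 0.79000

0.790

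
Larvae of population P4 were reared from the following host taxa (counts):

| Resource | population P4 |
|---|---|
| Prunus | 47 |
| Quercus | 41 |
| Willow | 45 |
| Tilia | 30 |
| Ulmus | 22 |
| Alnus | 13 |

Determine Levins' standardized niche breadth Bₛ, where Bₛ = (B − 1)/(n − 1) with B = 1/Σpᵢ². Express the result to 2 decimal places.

0.85

Proportions for population P4 (n=198): 47/198=0.2374, 41/198=0.2071, 45/198=0.2273, 30/198=0.1515, 22/198=0.1111, 13/198=0.0657
Σpᵢ² = 0.2374² + 0.2071² + 0.2273² + 0.1515² + 0.1111² + 0.0657² = 0.056359 + 0.042890 + 0.051665 + 0.022952 + 0.012343 + 0.004316 = 0.190525
B = 1 / 0.190525 = 5.2487
Bₛ = (B − 1)/(n − 1) = (5.2487 − 1)/(6 − 1) = 4.2487/5 = 0.8497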